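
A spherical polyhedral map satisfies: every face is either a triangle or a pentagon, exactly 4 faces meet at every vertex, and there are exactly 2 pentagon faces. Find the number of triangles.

Let x be the number of triangles; then F = 2 + x.
Edge–face incidences: 2E = 5·2 + 3·x = 10 + 3x.
Every vertex has degree 4, so 4V = 2E.
Euler: V − E + F = 2 ⇒ (2E)/4 − E + (2 + x) = 2.
Multiply by 8: 2·(2E) − 4·(2E) + 8·(2 + x) = 16, i.e. 16 + 8x − 2·(10 + 3x) = 16.
Collecting terms: 2x − 4 = 16, so 2x = 20, so x = 10.
Then 2E = 10 + 3·10 = 40, so E = 20, V = 2E/4 = 10, F = 2 + 10 = 12.

10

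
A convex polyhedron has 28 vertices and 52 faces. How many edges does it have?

Here V − E + F = 2.
E = V + F − (2) = 28 + 52 − (2) = 78.

78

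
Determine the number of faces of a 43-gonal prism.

A prism on an n-gon has two n-gon bases and n rectangular sides: V = 2·43 = 86, E = 3·43 = 129, F = 43 + 2 = 45.

45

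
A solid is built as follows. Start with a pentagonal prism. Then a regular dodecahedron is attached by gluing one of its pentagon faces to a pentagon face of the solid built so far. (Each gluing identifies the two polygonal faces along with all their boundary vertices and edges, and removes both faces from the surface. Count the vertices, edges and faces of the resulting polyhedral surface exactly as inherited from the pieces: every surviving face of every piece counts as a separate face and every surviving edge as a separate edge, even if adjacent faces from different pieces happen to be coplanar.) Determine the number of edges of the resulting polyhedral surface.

A pentagonal prism: V=10, E=15, F=7.
Attach a regular dodecahedron (V=20, E=30, F=12) along a 5-gon: merge 5 vertices and 5 edges, delete both glued faces → V=25, E=40, F=17.
Check: V − E + F = 25 − 40 + 17 = 2.

40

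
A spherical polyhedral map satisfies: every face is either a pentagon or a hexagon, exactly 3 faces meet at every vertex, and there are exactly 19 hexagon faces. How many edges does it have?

Let x be the number of pentagons; then F = 19 + x.
Edge–face incidences: 2E = 6·19 + 5·x = 114 + 5x.
Every vertex has degree 3, so 3V = 2E.
Euler: V − E + F = 2 ⇒ (2E)/3 − E + (19 + x) = 2.
Multiply by 6: 2·(2E) − 3·(2E) + 6·(19 + x) = 12, i.e. 114 + 6x − (114 + 5x) = 12.
Collecting terms: x = 12.
Then 2E = 114 + 5·12 = 174, so E = 87, V = 2E/3 = 58, F = 19 + 12 = 31.

87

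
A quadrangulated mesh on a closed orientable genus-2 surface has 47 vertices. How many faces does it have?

49

χ = 2 − 2·2 = -2, and every face is a square so 4F = 2E.
V − E + F = -2 with E = 4F/2 gives 47 − (4/2 − 1)·F = -2, so F = 49 and E = 98.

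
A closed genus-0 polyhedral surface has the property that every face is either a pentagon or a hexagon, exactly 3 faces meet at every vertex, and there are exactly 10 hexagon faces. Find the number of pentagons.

12

Let x be the number of pentagons; then F = 10 + x.
Edge–face incidences: 2E = 6·10 + 5·x = 60 + 5x.
Every vertex has degree 3, so 3V = 2E.
Euler: V − E + F = 2 ⇒ (2E)/3 − E + (10 + x) = 2.
Multiply by 6: 2·(2E) − 3·(2E) + 6·(10 + x) = 12, i.e. 60 + 6x − (60 + 5x) = 12.
Collecting terms: x = 12.
Then 2E = 60 + 5·12 = 120, so E = 60, V = 2E/3 = 40, F = 10 + 12 = 22.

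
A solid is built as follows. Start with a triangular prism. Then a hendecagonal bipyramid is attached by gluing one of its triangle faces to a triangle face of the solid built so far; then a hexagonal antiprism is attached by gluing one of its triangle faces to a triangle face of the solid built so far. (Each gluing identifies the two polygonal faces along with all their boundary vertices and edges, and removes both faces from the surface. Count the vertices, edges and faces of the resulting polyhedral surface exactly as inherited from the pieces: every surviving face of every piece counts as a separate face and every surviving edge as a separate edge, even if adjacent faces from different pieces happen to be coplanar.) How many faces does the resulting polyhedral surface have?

37

A triangular prism: V=6, E=9, F=5.
Attach a hendecagonal bipyramid (V=13, E=33, F=22) along a 3-gon: merge 3 vertices and 3 edges, delete both glued faces → V=16, E=39, F=25.
Attach a hexagonal antiprism (V=12, E=24, F=14) along a 3-gon: merge 3 vertices and 3 edges, delete both glued faces → V=25, E=60, F=37.
Check: V − E + F = 25 − 60 + 37 = 2.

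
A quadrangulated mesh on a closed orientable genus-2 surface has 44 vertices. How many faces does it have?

46

χ = 2 − 2·2 = -2, and every face is a square so 4F = 2E.
V − E + F = -2 with E = 4F/2 gives 44 − (4/2 − 1)·F = -2, so F = 46 and E = 92.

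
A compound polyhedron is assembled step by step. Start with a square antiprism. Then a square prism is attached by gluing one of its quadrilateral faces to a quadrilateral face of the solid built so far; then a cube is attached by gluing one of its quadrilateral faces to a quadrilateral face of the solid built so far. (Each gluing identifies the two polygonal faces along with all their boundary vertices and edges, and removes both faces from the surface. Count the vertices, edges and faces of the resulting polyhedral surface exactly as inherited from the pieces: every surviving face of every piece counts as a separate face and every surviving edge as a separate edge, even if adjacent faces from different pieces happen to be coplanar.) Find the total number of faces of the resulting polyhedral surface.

18

A square antiprism: V=8, E=16, F=10.
Attach a square prism (V=8, E=12, F=6) along a 4-gon: merge 4 vertices and 4 edges, delete both glued faces → V=12, E=24, F=14.
Attach a cube (V=8, E=12, F=6) along a 4-gon: merge 4 vertices and 4 edges, delete both glued faces → V=16, E=32, F=18.
Check: V − E + F = 16 − 32 + 18 = 2.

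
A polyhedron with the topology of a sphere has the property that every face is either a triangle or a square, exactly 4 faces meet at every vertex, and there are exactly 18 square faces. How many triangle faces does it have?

Let x be the number of triangles; then F = 18 + x.
Edge–face incidences: 2E = 4·18 + 3·x = 72 + 3x.
Every vertex has degree 4, so 4V = 2E.
Euler: V − E + F = 2 ⇒ (2E)/4 − E + (18 + x) = 2.
Multiply by 8: 2·(2E) − 4·(2E) + 8·(18 + x) = 16, i.e. 144 + 8x − 2·(72 + 3x) = 16.
Collecting terms: 2x = 16, so x = 8.
Then 2E = 72 + 3·8 = 96, so E = 48, V = 2E/4 = 24, F = 18 + 8 = 26.

8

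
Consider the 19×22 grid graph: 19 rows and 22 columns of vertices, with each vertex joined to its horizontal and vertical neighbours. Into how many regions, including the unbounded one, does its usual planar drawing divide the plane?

The grid has V = 19·22 = 418 vertices and E = 19·21 + 22·18 = 795 edges.
F = 2 − V + E = 2 − 418 + 795 = 379.

379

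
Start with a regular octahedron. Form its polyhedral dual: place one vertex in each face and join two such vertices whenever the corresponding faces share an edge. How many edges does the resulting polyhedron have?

The base solid has V = 6, E = 12, F = 8.
The dual swaps V and F and preserves E: V′ = F = 8, E′ = E = 12, F′ = V = 6.

12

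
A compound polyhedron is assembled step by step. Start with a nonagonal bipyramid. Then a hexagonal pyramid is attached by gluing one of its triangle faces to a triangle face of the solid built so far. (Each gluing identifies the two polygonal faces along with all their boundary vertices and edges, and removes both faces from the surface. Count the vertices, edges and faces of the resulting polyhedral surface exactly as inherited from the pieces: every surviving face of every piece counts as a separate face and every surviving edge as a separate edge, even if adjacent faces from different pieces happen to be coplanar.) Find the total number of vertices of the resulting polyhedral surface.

A nonagonal bipyramid: V=11, E=27, F=18.
Attach a hexagonal pyramid (V=7, E=12, F=7) along a 3-gon: merge 3 vertices and 3 edges, delete both glued faces → V=15, E=36, F=23.
Check: V − E + F = 15 − 36 + 23 = 2.

15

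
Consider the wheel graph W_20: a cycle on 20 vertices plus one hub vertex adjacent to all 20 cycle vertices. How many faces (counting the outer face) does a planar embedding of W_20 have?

21

W_20 has V = 20 + 1 = 21 vertices and E = 2·20 = 40 edges.
By Euler's formula F = 2 − V + E = 2 − 21 + 40 = 21.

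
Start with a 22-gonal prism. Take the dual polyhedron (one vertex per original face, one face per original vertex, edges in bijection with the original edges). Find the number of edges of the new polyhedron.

66

The base solid has V = 44, E = 66, F = 24.
The dual swaps V and F and preserves E: V′ = F = 24, E′ = E = 66, F′ = V = 44.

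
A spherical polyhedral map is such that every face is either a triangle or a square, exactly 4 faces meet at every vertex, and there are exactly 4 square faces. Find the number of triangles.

Let x be the number of triangles; then F = 4 + x.
Edge–face incidences: 2E = 4·4 + 3·x = 16 + 3x.
Every vertex has degree 4, so 4V = 2E.
Euler: V − E + F = 2 ⇒ (2E)/4 − E + (4 + x) = 2.
Multiply by 8: 2·(2E) − 4·(2E) + 8·(4 + x) = 16, i.e. 32 + 8x − 2·(16 + 3x) = 16.
Collecting terms: 2x = 16, so x = 8.
Then 2E = 16 + 3·8 = 40, so E = 20, V = 2E/4 = 10, F = 4 + 8 = 12.

8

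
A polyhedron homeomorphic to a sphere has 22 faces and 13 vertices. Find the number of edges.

Here V − E + F = 2.
E = V + F − (2) = 13 + 22 − (2) = 33.

33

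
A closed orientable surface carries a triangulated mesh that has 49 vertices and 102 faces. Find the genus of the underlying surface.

Every face is a triangle, so 2E = 3·102 = 306, giving E = 153.
χ = V − E + F = 49 − 153 + 102 = -2.
For a closed orientable surface χ = 2 − 2g, so g = (2 − (-2))/2 = 2.

2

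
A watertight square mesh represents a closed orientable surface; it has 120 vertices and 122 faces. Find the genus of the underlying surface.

2

Every face is a square, so 2E = 4·122 = 488, giving E = 244.
χ = V − E + F = 120 − 244 + 122 = -2.
For a closed orientable surface χ = 2 − 2g, so g = (2 − (-2))/2 = 2.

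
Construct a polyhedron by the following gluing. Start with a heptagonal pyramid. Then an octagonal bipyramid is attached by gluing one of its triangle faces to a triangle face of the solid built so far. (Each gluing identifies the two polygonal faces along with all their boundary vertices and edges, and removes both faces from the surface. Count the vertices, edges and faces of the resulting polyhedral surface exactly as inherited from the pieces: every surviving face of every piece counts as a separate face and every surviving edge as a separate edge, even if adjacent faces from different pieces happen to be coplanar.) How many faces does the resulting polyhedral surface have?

A heptagonal pyramid: V=8, E=14, F=8.
Attach an octagonal bipyramid (V=10, E=24, F=16) along a 3-gon: merge 3 vertices and 3 edges, delete both glued faces → V=15, E=35, F=22.
Check: V − E + F = 15 − 35 + 22 = 2.

22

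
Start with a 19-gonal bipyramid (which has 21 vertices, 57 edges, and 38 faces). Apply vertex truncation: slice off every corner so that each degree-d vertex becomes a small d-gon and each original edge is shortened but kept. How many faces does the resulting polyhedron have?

59

Truncation replaces each original edge-end by a new vertex, so V′ = 2E = 114.
Each original edge survives, and each old vertex of degree d contributes d new edges; summing degrees gives Σd = 2E, so E′ = E + 2E = 3E = 171.
Each original face survives and each original vertex becomes one new face: F′ = F + V = 59.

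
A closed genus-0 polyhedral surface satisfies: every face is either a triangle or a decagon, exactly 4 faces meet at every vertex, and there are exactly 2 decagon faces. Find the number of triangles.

Let x be the number of triangles; then F = 2 + x.
Edge–face incidences: 2E = 10·2 + 3·x = 20 + 3x.
Every vertex has degree 4, so 4V = 2E.
Euler: V − E + F = 2 ⇒ (2E)/4 − E + (2 + x) = 2.
Multiply by 8: 2·(2E) − 4·(2E) + 8·(2 + x) = 16, i.e. 16 + 8x − 2·(20 + 3x) = 16.
Collecting terms: 2x − 24 = 16, so 2x = 40, so x = 20.
Then 2E = 20 + 3·20 = 80, so E = 40, V = 2E/4 = 20, F = 2 + 20 = 22.

20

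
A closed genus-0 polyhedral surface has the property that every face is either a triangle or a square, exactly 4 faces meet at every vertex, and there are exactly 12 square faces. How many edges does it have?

Let x be the number of triangles; then F = 12 + x.
Edge–face incidences: 2E = 4·12 + 3·x = 48 + 3x.
Every vertex has degree 4, so 4V = 2E.
Euler: V − E + F = 2 ⇒ (2E)/4 − E + (12 + x) = 2.
Multiply by 8: 2·(2E) − 4·(2E) + 8·(12 + x) = 16, i.e. 96 + 8x − 2·(48 + 3x) = 16.
Collecting terms: 2x = 16, so x = 8.
Then 2E = 48 + 3·8 = 72, so E = 36, V = 2E/4 = 18, F = 12 + 8 = 20.

36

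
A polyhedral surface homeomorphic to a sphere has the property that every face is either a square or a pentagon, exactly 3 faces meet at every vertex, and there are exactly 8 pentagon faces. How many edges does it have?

Let x be the number of squares; then F = 8 + x.
Edge–face incidences: 2E = 5·8 + 4·x = 40 + 4x.
Every vertex has degree 3, so 3V = 2E.
Euler: V − E + F = 2 ⇒ (2E)/3 − E + (8 + x) = 2.
Multiply by 6: 2·(2E) − 3·(2E) + 6·(8 + x) = 12, i.e. 48 + 6x − (40 + 4x) = 12.
Collecting terms: 2x + 8 = 12, so 2x = 4, so x = 2.
Then 2E = 40 + 4·2 = 48, so E = 24, V = 2E/3 = 16, F = 8 + 2 = 10.

24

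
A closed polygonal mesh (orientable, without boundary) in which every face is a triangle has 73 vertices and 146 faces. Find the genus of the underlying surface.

1

Every face is a triangle, so 2E = 3·146 = 438, giving E = 219.
χ = V − E + F = 73 − 219 + 146 = 0.
For a closed orientable surface χ = 2 − 2g, so g = (2 − (0))/2 = 1.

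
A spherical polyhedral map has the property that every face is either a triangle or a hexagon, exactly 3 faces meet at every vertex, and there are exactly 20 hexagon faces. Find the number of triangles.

Let x be the number of triangles; then F = 20 + x.
Edge–face incidences: 2E = 6·20 + 3·x = 120 + 3x.
Every vertex has degree 3, so 3V = 2E.
Euler: V − E + F = 2 ⇒ (2E)/3 − E + (20 + x) = 2.
Multiply by 6: 2·(2E) − 3·(2E) + 6·(20 + x) = 12, i.e. 120 + 6x − (120 + 3x) = 12.
Collecting terms: 3x = 12, so x = 4.
Then 2E = 120 + 3·4 = 132, so E = 66, V = 2E/3 = 44, F = 20 + 4 = 24.

4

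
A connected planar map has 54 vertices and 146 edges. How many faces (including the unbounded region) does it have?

94

Euler's formula for a connected plane graph: V − E + F = 2, so F = 2 − 54 + 146 = 94.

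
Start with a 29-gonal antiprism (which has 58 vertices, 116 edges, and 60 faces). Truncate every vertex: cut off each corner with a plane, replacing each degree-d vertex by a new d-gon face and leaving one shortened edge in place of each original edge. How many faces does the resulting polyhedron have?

118

Truncation replaces each original edge-end by a new vertex, so V′ = 2E = 232.
Each original edge survives, and each old vertex of degree d contributes d new edges; summing degrees gives Σd = 2E, so E′ = E + 2E = 3E = 348.
Each original face survives and each original vertex becomes one new face: F′ = F + V = 118.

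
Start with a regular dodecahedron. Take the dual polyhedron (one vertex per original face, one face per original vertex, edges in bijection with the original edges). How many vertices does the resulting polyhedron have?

12

The base solid has V = 20, E = 30, F = 12.
The dual swaps V and F and preserves E: V′ = F = 12, E′ = E = 30, F′ = V = 20.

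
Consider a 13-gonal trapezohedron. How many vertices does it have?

The n-trapezohedron (dual of the n-antiprism) has V = 2·13 + 2 = 28, E = 4·13 = 52, F = 2·13 = 26.
Check: V − E + F = 28 − 52 + 26 = 2.

28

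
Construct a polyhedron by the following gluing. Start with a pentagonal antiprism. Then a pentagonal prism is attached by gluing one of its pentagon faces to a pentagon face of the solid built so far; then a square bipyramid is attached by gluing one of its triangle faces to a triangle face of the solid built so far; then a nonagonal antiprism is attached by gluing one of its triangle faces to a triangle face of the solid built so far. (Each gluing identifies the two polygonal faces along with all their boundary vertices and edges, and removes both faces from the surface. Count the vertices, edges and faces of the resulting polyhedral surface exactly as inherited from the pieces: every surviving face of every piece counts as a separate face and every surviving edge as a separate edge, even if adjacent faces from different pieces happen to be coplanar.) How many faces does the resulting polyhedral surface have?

A pentagonal antiprism: V=10, E=20, F=12.
Attach a pentagonal prism (V=10, E=15, F=7) along a 5-gon: merge 5 vertices and 5 edges, delete both glued faces → V=15, E=30, F=17.
Attach a square bipyramid (V=6, E=12, F=8) along a 3-gon: merge 3 vertices and 3 edges, delete both glued faces → V=18, E=39, F=23.
Attach a nonagonal antiprism (V=18, E=36, F=20) along a 3-gon: merge 3 vertices and 3 edges, delete both glued faces → V=33, E=72, F=41.
Check: V − E + F = 33 − 72 + 41 = 2.

41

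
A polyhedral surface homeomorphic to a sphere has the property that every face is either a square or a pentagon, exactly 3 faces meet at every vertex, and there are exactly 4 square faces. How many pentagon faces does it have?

4

Let x be the number of pentagons; then F = 4 + x.
Edge–face incidences: 2E = 4·4 + 5·x = 16 + 5x.
Every vertex has degree 3, so 3V = 2E.
Euler: V − E + F = 2 ⇒ (2E)/3 − E + (4 + x) = 2.
Multiply by 6: 2·(2E) − 3·(2E) + 6·(4 + x) = 12, i.e. 24 + 6x − (16 + 5x) = 12.
Collecting terms: x + 8 = 12, so x = 4.
Then 2E = 16 + 5·4 = 36, so E = 18, V = 2E/3 = 12, F = 4 + 4 = 8.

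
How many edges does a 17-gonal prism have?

A prism on an n-gon has two n-gon bases and n rectangular sides: V = 2·17 = 34, E = 3·17 = 51, F = 17 + 2 = 19.

51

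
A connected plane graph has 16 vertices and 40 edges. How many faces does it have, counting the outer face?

26

Euler's formula for a connected plane graph: V − E + F = 2, so F = 2 − 16 + 40 = 26.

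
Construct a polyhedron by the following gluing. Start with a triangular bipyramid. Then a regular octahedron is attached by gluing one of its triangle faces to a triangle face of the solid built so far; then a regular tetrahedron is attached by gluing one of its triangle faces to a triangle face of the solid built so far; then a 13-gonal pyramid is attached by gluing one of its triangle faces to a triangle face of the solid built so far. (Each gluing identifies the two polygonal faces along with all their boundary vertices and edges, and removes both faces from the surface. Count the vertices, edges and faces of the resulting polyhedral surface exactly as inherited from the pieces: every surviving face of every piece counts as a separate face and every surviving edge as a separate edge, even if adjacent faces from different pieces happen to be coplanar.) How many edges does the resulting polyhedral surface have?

A triangular bipyramid: V=5, E=9, F=6.
Attach a regular octahedron (V=6, E=12, F=8) along a 3-gon: merge 3 vertices and 3 edges, delete both glued faces → V=8, E=18, F=12.
Attach a regular tetrahedron (V=4, E=6, F=4) along a 3-gon: merge 3 vertices and 3 edges, delete both glued faces → V=9, E=21, F=14.
Attach a 13-gonal pyramid (V=14, E=26, F=14) along a 3-gon: merge 3 vertices and 3 edges, delete both glued faces → V=20, E=44, F=26.
Check: V − E + F = 20 − 44 + 26 = 2.

44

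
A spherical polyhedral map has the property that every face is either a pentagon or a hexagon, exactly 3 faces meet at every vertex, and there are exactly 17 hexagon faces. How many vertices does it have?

54

Let x be the number of pentagons; then F = 17 + x.
Edge–face incidences: 2E = 6·17 + 5·x = 102 + 5x.
Every vertex has degree 3, so 3V = 2E.
Euler: V − E + F = 2 ⇒ (2E)/3 − E + (17 + x) = 2.
Multiply by 6: 2·(2E) − 3·(2E) + 6·(17 + x) = 12, i.e. 102 + 6x − (102 + 5x) = 12.
Collecting terms: x = 12.
Then 2E = 102 + 5·12 = 162, so E = 81, V = 2E/3 = 54, F = 17 + 12 = 29.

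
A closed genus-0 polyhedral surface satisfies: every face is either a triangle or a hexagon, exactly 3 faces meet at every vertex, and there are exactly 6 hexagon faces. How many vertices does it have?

Let x be the number of triangles; then F = 6 + x.
Edge–face incidences: 2E = 6·6 + 3·x = 36 + 3x.
Every vertex has degree 3, so 3V = 2E.
Euler: V − E + F = 2 ⇒ (2E)/3 − E + (6 + x) = 2.
Multiply by 6: 2·(2E) − 3·(2E) + 6·(6 + x) = 12, i.e. 36 + 6x − (36 + 3x) = 12.
Collecting terms: 3x = 12, so x = 4.
Then 2E = 36 + 3·4 = 48, so E = 24, V = 2E/3 = 16, F = 6 + 4 = 10.

16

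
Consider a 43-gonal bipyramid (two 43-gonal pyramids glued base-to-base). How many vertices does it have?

45

A bipyramid over an n-gon has 2n triangular faces and n + 2 vertices: V = 43 + 2 = 45, E = 3·43 = 129, F = 2·43 = 86.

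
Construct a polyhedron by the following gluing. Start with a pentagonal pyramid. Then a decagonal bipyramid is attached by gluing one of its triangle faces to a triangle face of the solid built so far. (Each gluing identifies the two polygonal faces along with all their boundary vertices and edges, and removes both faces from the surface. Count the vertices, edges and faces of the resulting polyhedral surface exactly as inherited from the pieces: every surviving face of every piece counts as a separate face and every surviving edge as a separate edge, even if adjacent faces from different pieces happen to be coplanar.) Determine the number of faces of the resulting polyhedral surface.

24

A pentagonal pyramid: V=6, E=10, F=6.
Attach a decagonal bipyramid (V=12, E=30, F=20) along a 3-gon: merge 3 vertices and 3 edges, delete both glued faces → V=15, E=37, F=24.
Check: V − E + F = 15 − 37 + 24 = 2.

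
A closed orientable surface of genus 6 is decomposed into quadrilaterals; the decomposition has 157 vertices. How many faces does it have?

χ = 2 − 2·6 = -10, and every face is a square so 4F = 2E.
V − E + F = -10 with E = 4F/2 gives 157 − (4/2 − 1)·F = -10, so F = 167 and E = 334.

167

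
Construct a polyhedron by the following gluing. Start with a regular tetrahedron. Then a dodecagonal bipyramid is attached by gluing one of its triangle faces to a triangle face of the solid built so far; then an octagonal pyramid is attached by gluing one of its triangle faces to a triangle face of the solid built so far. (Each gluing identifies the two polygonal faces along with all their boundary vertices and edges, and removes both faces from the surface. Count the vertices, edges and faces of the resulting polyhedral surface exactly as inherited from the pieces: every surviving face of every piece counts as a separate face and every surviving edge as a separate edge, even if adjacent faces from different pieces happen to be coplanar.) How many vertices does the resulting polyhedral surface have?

A regular tetrahedron: V=4, E=6, F=4.
Attach a dodecagonal bipyramid (V=14, E=36, F=24) along a 3-gon: merge 3 vertices and 3 edges, delete both glued faces → V=15, E=39, F=26.
Attach an octagonal pyramid (V=9, E=16, F=9) along a 3-gon: merge 3 vertices and 3 edges, delete both glued faces → V=21, E=52, F=33.
Check: V − E + F = 21 − 52 + 33 = 2.

21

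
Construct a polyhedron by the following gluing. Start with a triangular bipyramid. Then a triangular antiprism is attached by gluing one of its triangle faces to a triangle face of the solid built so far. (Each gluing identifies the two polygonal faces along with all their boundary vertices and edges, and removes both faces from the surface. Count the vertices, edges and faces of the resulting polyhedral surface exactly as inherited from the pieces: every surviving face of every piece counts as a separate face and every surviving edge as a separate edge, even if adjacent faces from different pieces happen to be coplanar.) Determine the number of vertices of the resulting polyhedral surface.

A triangular bipyramid: V=5, E=9, F=6.
Attach a triangular antiprism (V=6, E=12, F=8) along a 3-gon: merge 3 vertices and 3 edges, delete both glued faces → V=8, E=18, F=12.
Check: V − E + F = 8 − 18 + 12 = 2.

8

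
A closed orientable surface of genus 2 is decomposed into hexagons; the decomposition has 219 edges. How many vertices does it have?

χ = 2 − 2·2 = -2, and every face is a hexagon so 6F = 2E.
F = 2E/6 = 73. Then V = -2 + E − F = -2 + 219 − 73 = 144.

144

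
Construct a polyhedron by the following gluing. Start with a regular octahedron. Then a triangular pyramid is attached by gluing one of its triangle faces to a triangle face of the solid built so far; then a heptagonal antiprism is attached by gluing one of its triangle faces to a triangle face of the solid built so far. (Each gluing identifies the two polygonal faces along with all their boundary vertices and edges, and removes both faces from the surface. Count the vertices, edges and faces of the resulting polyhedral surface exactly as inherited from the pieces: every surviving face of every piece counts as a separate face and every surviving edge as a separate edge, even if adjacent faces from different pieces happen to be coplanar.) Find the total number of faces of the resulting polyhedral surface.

24

A regular octahedron: V=6, E=12, F=8.
Attach a triangular pyramid (V=4, E=6, F=4) along a 3-gon: merge 3 vertices and 3 edges, delete both glued faces → V=7, E=15, F=10.
Attach a heptagonal antiprism (V=14, E=28, F=16) along a 3-gon: merge 3 vertices and 3 edges, delete both glued faces → V=18, E=40, F=24.
Check: V − E + F = 18 − 40 + 24 = 2.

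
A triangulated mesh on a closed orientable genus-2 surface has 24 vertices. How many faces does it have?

52

χ = 2 − 2·2 = -2, and every face is a triangle so 3F = 2E.
V − E + F = -2 with E = 3F/2 gives 24 − (3/2 − 1)·F = -2, so F = 52 and E = 78.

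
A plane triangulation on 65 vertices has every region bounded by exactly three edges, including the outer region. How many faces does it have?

126

In a plane triangulation 3F = 2E and V − E + F = 2, so F = 2V − 4 = 2·65 − 4 = 126.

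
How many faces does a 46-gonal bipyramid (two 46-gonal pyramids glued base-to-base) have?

92

A bipyramid over an n-gon has 2n triangular faces and n + 2 vertices: V = 46 + 2 = 48, E = 3·46 = 138, F = 2·46 = 92.
Check: V − E + F = 48 − 138 + 92 = 2.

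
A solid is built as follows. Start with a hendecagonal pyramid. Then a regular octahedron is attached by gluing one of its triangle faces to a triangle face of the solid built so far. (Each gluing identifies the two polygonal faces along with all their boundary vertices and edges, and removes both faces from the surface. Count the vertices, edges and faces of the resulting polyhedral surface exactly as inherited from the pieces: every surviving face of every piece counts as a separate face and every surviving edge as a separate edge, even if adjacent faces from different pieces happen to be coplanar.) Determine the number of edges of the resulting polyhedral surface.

31

A hendecagonal pyramid: V=12, E=22, F=12.
Attach a regular octahedron (V=6, E=12, F=8) along a 3-gon: merge 3 vertices and 3 edges, delete both glued faces → V=15, E=31, F=18.
Check: V − E + F = 15 − 31 + 18 = 2.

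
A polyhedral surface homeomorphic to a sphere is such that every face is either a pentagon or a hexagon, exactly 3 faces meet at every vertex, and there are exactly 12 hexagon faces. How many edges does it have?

Let x be the number of pentagons; then F = 12 + x.
Edge–face incidences: 2E = 6·12 + 5·x = 72 + 5x.
Every vertex has degree 3, so 3V = 2E.
Euler: V − E + F = 2 ⇒ (2E)/3 − E + (12 + x) = 2.
Multiply by 6: 2·(2E) − 3·(2E) + 6·(12 + x) = 12, i.e. 72 + 6x − (72 + 5x) = 12.
Collecting terms: x = 12.
Then 2E = 72 + 5·12 = 132, so E = 66, V = 2E/3 = 44, F = 12 + 12 = 24.

66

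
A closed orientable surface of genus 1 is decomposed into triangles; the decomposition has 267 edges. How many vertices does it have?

χ = 2 − 2·1 = 0, and every face is a triangle so 3F = 2E.
F = 2E/3 = 178. Then V = 0 + E − F = 0 + 267 − 178 = 89.

89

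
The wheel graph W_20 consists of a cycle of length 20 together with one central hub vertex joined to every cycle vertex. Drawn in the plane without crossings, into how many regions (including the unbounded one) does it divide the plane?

W_20 has V = 20 + 1 = 21 vertices and E = 2·20 = 40 edges.
By Euler's formula F = 2 − V + E = 2 − 21 + 40 = 21.

21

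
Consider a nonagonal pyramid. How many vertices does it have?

10

A pyramid on an n-gon base has one n-gon and n triangles: V = 9 + 1 = 10, E = 2·9 = 18, F = 9 + 1 = 10.
Check: V − E + F = 10 − 18 + 10 = 2.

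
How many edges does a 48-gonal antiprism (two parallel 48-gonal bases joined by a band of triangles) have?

An antiprism on an n-gon has two n-gon caps and 2n triangles: V = 2·48 = 96, E = 4·48 = 192, F = 2·48 + 2 = 98.
Check: V − E + F = 96 − 192 + 98 = 2.

192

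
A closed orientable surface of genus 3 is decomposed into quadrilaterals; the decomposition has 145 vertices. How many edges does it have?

χ = 2 − 2·3 = -4, and every face is a square so 4F = 2E.
V − E + F = -4 with E = 4F/2 gives 145 − (4/2 − 1)·F = -4, so F = 149 and E = 298.

298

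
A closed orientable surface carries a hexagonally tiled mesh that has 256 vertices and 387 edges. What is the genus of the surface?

Every face is a hexagon and each edge borders two faces, so 6F = 2·387, giving F = 129.
χ = V − E + F = 256 − 387 + 129 = -2.
For a closed orientable surface χ = 2 − 2g, so g = (2 − (-2))/2 = 2.

2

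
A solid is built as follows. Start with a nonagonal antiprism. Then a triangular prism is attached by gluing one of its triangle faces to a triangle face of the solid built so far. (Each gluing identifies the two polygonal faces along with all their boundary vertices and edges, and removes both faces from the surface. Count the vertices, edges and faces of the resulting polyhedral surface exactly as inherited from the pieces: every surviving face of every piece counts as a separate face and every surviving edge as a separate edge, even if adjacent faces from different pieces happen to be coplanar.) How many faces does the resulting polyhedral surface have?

23

A nonagonal antiprism: V=18, E=36, F=20.
Attach a triangular prism (V=6, E=9, F=5) along a 3-gon: merge 3 vertices and 3 edges, delete both glued faces → V=21, E=42, F=23.
Check: V − E + F = 21 − 42 + 23 = 2.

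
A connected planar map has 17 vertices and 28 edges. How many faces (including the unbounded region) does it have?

Euler's formula for a connected plane graph: V − E + F = 2, so F = 2 − 17 + 28 = 13.

13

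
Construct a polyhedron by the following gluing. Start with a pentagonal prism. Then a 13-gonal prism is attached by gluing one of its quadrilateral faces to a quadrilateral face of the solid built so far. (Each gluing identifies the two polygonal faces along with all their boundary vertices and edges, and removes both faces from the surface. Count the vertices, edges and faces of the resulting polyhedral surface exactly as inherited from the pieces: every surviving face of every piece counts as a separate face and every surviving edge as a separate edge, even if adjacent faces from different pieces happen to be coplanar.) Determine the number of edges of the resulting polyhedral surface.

50

A pentagonal prism: V=10, E=15, F=7.
Attach a 13-gonal prism (V=26, E=39, F=15) along a 4-gon: merge 4 vertices and 4 edges, delete both glued faces → V=32, E=50, F=20.
Check: V − E + F = 32 − 50 + 20 = 2.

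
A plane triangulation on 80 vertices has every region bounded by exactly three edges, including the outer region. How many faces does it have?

In a plane triangulation 3F = 2E and V − E + F = 2, so F = 2V − 4 = 2·80 − 4 = 156.

156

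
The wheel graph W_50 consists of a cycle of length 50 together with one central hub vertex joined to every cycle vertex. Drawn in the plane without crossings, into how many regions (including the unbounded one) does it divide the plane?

51

W_50 has V = 50 + 1 = 51 vertices and E = 2·50 = 100 edges.
By Euler's formula F = 2 − V + E = 2 − 51 + 100 = 51.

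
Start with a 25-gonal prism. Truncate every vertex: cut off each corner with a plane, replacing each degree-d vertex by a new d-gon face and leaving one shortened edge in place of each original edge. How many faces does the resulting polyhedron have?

77

The base solid has V = 50, E = 75, F = 27.
Truncation replaces each original edge-end by a new vertex, so V′ = 2E = 150.
Each original edge survives, and each old vertex of degree d contributes d new edges; summing degrees gives Σd = 2E, so E′ = E + 2E = 3E = 225.
Each original face survives and each original vertex becomes one new face: F′ = F + V = 77.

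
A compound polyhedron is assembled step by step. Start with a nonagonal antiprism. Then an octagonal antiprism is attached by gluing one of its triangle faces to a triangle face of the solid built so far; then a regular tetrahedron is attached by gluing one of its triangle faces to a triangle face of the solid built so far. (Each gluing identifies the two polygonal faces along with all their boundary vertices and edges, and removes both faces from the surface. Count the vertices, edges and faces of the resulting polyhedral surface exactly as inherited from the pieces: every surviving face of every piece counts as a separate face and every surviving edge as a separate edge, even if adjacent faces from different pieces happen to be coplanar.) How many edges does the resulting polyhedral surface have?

A nonagonal antiprism: V=18, E=36, F=20.
Attach an octagonal antiprism (V=16, E=32, F=18) along a 3-gon: merge 3 vertices and 3 edges, delete both glued faces → V=31, E=65, F=36.
Attach a regular tetrahedron (V=4, E=6, F=4) along a 3-gon: merge 3 vertices and 3 edges, delete both glued faces → V=32, E=68, F=38.
Check: V − E + F = 32 − 68 + 38 = 2.

68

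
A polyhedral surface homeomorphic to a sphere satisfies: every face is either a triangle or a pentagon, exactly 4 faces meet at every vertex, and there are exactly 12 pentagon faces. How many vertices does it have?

Let x be the number of triangles; then F = 12 + x.
Edge–face incidences: 2E = 5·12 + 3·x = 60 + 3x.
Every vertex has degree 4, so 4V = 2E.
Euler: V − E + F = 2 ⇒ (2E)/4 − E + (12 + x) = 2.
Multiply by 8: 2·(2E) − 4·(2E) + 8·(12 + x) = 16, i.e. 96 + 8x − 2·(60 + 3x) = 16.
Collecting terms: 2x − 24 = 16, so 2x = 40, so x = 20.
Then 2E = 60 + 3·20 = 120, so E = 60, V = 2E/4 = 30, F = 12 + 20 = 32.

30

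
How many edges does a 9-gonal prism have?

A prism on an n-gon has two n-gon bases and n rectangular sides: V = 2·9 = 18, E = 3·9 = 27, F = 9 + 2 = 11.

27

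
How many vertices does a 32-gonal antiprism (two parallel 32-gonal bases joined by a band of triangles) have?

64

An antiprism on an n-gon has two n-gon caps and 2n triangles: V = 2·32 = 64, E = 4·32 = 128, F = 2·32 + 2 = 66.
Check: V − E + F = 64 − 128 + 66 = 2.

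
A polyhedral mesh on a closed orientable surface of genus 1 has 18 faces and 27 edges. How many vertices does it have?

For a closed orientable surface of genus 1, χ = 2 − 2·1 = 0.
V = 0 + E − F = 0 + 27 − 18 = 9.

9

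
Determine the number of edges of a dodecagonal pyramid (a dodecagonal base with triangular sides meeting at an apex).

A pyramid on an n-gon base has one n-gon and n triangles: V = 12 + 1 = 13, E = 2·12 = 24, F = 12 + 1 = 13.

24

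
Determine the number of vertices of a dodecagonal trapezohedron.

The n-trapezohedron (dual of the n-antiprism) has V = 2·12 + 2 = 26, E = 4·12 = 48, F = 2·12 = 24.

26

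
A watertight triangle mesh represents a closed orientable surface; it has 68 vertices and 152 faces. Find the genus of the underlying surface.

Every face is a triangle, so 2E = 3·152 = 456, giving E = 228.
χ = V − E + F = 68 − 228 + 152 = -8.
For a closed orientable surface χ = 2 − 2g, so g = (2 − (-8))/2 = 5.

5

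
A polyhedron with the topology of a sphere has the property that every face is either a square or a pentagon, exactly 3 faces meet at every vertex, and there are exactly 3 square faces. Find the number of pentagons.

6

Let x be the number of pentagons; then F = 3 + x.
Edge–face incidences: 2E = 4·3 + 5·x = 12 + 5x.
Every vertex has degree 3, so 3V = 2E.
Euler: V − E + F = 2 ⇒ (2E)/3 − E + (3 + x) = 2.
Multiply by 6: 2·(2E) − 3·(2E) + 6·(3 + x) = 12, i.e. 18 + 6x − (12 + 5x) = 12.
Collecting terms: x + 6 = 12, so x = 6.
Then 2E = 12 + 5·6 = 42, so E = 21, V = 2E/3 = 14, F = 3 + 6 = 9.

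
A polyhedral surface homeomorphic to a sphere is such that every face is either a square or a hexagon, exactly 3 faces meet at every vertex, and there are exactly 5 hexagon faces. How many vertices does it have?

Let x be the number of squares; then F = 5 + x.
Edge–face incidences: 2E = 6·5 + 4·x = 30 + 4x.
Every vertex has degree 3, so 3V = 2E.
Euler: V − E + F = 2 ⇒ (2E)/3 − E + (5 + x) = 2.
Multiply by 6: 2·(2E) − 3·(2E) + 6·(5 + x) = 12, i.e. 30 + 6x − (30 + 4x) = 12.
Collecting terms: 2x = 12, so x = 6.
Then 2E = 30 + 4·6 = 54, so E = 27, V = 2E/3 = 18, F = 5 + 6 = 11.

18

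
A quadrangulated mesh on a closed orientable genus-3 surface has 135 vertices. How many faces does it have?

139

χ = 2 − 2·3 = -4, and every face is a square so 4F = 2E.
V − E + F = -4 with E = 4F/2 gives 135 − (4/2 − 1)·F = -4, so F = 139 and E = 278.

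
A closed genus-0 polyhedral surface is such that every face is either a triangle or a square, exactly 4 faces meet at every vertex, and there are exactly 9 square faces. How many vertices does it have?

15

Let x be the number of triangles; then F = 9 + x.
Edge–face incidences: 2E = 4·9 + 3·x = 36 + 3x.
Every vertex has degree 4, so 4V = 2E.
Euler: V − E + F = 2 ⇒ (2E)/4 − E + (9 + x) = 2.
Multiply by 8: 2·(2E) − 4·(2E) + 8·(9 + x) = 16, i.e. 72 + 8x − 2·(36 + 3x) = 16.
Collecting terms: 2x = 16, so x = 8.
Then 2E = 36 + 3·8 = 60, so E = 30, V = 2E/4 = 15, F = 9 + 8 = 17.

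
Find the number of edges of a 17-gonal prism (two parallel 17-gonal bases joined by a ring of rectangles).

51

A prism on an n-gon has two n-gon bases and n rectangular sides: V = 2·17 = 34, E = 3·17 = 51, F = 17 + 2 = 19.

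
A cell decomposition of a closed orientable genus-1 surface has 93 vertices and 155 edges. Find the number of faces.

For a closed orientable surface of genus 1, χ = 2 − 2·1 = 0.
F = 0 − V + E = 0 − 93 + 155 = 62.

62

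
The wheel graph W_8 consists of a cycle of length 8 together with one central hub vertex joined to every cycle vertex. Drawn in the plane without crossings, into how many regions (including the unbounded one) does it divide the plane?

9

W_8 has V = 8 + 1 = 9 vertices and E = 2·8 = 16 edges.
By Euler's formula F = 2 − V + E = 2 − 9 + 16 = 9.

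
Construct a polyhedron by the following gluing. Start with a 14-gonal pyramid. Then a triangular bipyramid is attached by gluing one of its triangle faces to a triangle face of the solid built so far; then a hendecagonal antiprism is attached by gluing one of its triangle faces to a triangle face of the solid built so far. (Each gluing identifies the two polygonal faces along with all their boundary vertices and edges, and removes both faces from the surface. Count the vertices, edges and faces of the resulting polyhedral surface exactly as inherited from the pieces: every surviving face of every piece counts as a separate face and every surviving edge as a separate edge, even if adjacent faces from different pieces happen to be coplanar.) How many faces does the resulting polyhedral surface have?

A 14-gonal pyramid: V=15, E=28, F=15.
Attach a triangular bipyramid (V=5, E=9, F=6) along a 3-gon: merge 3 vertices and 3 edges, delete both glued faces → V=17, E=34, F=19.
Attach a hendecagonal antiprism (V=22, E=44, F=24) along a 3-gon: merge 3 vertices and 3 edges, delete both glued faces → V=36, E=75, F=41.
Check: V − E + F = 36 − 75 + 41 = 2.

41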